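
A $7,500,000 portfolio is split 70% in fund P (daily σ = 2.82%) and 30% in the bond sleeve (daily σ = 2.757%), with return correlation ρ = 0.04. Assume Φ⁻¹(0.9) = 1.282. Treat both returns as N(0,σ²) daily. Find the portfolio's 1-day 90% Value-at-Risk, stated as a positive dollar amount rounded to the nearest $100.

$208,700

σ_p² = 0.7²·2.82² + 0.3²·2.757² + 2·0.04·0.7·0.3·2.82·2.757 = 4.7114 (%²).
σ_p = √4.7114 = 2.171%.
VaR = 1.282 × 2.171% = 2.783%; on $7,500,000 that is $208,725.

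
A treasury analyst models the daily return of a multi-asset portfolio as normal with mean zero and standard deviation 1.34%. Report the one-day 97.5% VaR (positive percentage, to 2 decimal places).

At 97.5% one-sided, z = 1.960.
VaR = z·σ = 1.960 × 1.34% = 2.626%.

2.63%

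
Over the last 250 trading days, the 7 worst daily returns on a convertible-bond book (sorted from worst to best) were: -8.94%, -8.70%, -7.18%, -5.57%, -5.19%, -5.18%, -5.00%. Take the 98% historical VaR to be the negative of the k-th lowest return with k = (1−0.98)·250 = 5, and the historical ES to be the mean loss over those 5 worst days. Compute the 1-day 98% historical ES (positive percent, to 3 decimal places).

The 5 worst returns sum to -35.58%.
ES = −(-35.58%) / 5 = 7.116%.

7.116%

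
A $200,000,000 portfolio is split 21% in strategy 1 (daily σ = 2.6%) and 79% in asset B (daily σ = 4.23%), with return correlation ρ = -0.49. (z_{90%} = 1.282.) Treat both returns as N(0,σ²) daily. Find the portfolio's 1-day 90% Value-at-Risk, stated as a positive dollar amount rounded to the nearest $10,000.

$7,980,000

σ_p² = 0.21²·2.6² + 0.79²·4.23² + 2·-0.49·0.21·0.79·2.6·4.23 = 9.6770 (%²).
σ_p = √9.6770 = 3.111%.
VaR = 1.282 × 3.111% = 3.988%; on $200,000,000 that is $7,976,000.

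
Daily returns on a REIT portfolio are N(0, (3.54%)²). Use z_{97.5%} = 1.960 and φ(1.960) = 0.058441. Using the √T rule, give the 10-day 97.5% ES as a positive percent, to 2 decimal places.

26.17%

σ_{10d} = 3.54% × √10 = 11.194%.
ES multiplier = φ(z)/(1−α) = 0.058441/0.025 = 2.338.
ES = 11.194% × 2.338 = 26.172%.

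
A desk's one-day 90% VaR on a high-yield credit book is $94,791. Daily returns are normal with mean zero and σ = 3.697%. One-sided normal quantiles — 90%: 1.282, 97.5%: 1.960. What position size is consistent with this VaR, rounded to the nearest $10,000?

$2,000,000

VaR as a fraction of value: z·σ = 1.282 × 3.697% = 4.73955%.
Position = $94,791 / 0.0473955 = $1,999,998.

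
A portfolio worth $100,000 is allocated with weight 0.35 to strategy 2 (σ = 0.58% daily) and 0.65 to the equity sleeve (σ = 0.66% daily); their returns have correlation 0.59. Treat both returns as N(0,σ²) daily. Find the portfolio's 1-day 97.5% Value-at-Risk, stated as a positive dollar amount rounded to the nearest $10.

σ_p² = 0.35²·0.58² + 0.65²·0.66² + 2·0.59·0.35·0.65·0.58·0.66 = 0.3280 (%²).
σ_p = √0.3280 = 0.573%.
At 97.5%, z = 1.960.
VaR = 1.960 × 0.573% = 1.123%; on $100,000 that is $1,123.

$1,120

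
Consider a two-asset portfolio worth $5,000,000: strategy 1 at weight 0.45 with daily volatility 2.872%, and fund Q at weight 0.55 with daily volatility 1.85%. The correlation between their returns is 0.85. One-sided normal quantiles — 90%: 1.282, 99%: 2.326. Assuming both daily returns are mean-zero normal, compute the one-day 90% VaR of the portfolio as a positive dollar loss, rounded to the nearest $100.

σ_p² = 0.45²·2.872² + 0.55²·1.85² + 2·0.85·0.45·0.55·2.872·1.85 = 4.9411 (%²).
σ_p = √4.9411 = 2.223%.
VaR = 1.282 × 2.223% = 2.850%; on $5,000,000 that is $142,500.

$142,500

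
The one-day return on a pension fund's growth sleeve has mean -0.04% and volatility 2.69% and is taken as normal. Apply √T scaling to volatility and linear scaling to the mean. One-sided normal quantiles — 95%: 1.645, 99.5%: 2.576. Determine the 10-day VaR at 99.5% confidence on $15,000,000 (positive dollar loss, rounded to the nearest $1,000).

σ_{10d} = 2.69% × √10 = 8.507%; μ_{10d} = 10 × -0.04% = -0.400%.
VaR = −(-0.400%) + 2.576 × 8.507% = 22.314%.
On $15,000,000: 0.22314 × $15,000,000 = $3,347,100.

$3,347,000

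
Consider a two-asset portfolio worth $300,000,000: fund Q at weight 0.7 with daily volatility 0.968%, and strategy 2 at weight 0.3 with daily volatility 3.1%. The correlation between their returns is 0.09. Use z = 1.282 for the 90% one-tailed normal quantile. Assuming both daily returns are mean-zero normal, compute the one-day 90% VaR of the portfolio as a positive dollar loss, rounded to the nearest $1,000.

σ_p² = 0.7²·0.968² + 0.3²·3.1² + 2·0.09·0.7·0.3·0.968·3.1 = 1.4375 (%²).
σ_p = √1.4375 = 1.199%.
VaR = 1.282 × 1.199% = 1.537%; on $300,000,000 that is $4,611,000.

$4,611,000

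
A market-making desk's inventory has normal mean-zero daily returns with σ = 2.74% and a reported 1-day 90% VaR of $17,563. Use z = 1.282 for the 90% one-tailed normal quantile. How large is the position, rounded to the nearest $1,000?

$500,000

VaR as a fraction of value: z·σ = 1.282 × 2.74% = 3.51268%.
Position = $17,563 / 0.0351268 = $499,989.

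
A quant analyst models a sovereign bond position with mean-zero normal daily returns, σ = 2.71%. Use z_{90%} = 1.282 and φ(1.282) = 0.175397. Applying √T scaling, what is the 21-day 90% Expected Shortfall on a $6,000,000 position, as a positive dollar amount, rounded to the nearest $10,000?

$1,310,000

σ_{21d} = 2.71% × √21 = 12.419%.
ES multiplier = φ(z)/(1−α) = 0.175397/0.1 = 1.754.
ES = 12.419% × 1.754 = 21.783%; on $6,000,000: $1,306,980.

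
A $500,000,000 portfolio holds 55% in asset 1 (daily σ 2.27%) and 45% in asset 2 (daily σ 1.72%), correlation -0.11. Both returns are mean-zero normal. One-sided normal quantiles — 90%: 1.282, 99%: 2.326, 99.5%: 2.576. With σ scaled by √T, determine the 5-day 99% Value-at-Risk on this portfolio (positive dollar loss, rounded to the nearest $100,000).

$36,300,000

σ_p = √(0.55²·2.27² + 0.45²·1.72² + 2·-0.11·0.55·0.45·2.27·1.72) = 1.395%.
σ_{5d} = 1.395% × √5 = 3.119%.
VaR = 2.326 × 3.119% = 7.255%; on $500,000,000 that is $36,275,000.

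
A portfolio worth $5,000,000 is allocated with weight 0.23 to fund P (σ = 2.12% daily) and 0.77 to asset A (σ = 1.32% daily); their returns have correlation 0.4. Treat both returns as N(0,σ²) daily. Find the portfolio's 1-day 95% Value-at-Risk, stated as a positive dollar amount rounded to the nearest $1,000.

σ_p² = 0.23²·2.12² + 0.77²·1.32² + 2·0.4·0.23·0.77·2.12·1.32 = 1.6673 (%²).
σ_p = √1.6673 = 1.291%.
At 95%, z = 1.645.
VaR = 1.645 × 1.291% = 2.124%; on $5,000,000 that is $106,200.

$106,000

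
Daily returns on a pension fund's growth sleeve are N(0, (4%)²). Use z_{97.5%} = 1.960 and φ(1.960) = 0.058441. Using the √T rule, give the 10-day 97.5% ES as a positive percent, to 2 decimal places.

29.57%

σ_{10d} = 4% × √10 = 12.649%.
ES multiplier = φ(z)/(1−α) = 0.058441/0.025 = 2.338.
ES = 12.649% × 2.338 = 29.573%.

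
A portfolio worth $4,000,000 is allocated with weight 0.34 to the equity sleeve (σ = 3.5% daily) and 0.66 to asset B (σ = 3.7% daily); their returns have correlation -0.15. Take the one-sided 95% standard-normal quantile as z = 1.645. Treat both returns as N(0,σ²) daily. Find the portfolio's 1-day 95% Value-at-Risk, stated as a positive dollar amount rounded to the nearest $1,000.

σ_p² = 0.34²·3.5² + 0.66²·3.7² + 2·-0.15·0.34·0.66·3.5·3.7 = 6.5077 (%²).
σ_p = √6.5077 = 2.551%.
VaR = 1.645 × 2.551% = 4.196%; on $4,000,000 that is $167,840.

$168,000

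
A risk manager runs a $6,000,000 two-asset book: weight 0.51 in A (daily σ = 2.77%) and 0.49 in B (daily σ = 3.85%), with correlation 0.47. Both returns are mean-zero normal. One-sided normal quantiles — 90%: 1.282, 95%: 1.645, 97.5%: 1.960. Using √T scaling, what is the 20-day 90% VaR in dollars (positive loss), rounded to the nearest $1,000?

$977,000

σ_p = √(0.51²·2.77² + 0.49²·3.85² + 2·0.47·0.51·0.49·2.77·3.85) = 2.839%.
σ_{20d} = 2.839% × √20 = 12.696%.
VaR = 1.282 × 12.696% = 16.276%; on $6,000,000 that is $976,560.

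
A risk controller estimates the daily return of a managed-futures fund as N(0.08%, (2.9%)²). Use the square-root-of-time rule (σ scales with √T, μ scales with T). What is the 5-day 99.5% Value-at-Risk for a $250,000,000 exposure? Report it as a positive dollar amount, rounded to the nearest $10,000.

$40,760,000

At 99.5%, z = 2.576.
σ_{5d} = 2.9% × √5 = 6.485%; μ_{5d} = 5 × 0.08% = 0.400%.
VaR = −(0.400%) + 2.576 × 6.485% = 16.305%.
On $250,000,000: 0.16305 × $250,000,000 = $40,762,500.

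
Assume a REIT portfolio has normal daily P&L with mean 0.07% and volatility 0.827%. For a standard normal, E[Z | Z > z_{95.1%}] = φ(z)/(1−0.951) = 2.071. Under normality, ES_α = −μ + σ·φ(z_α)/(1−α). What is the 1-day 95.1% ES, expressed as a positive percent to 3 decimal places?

1.643%

ES = −(0.07%) + 0.827% × 2.071 = 1.643%.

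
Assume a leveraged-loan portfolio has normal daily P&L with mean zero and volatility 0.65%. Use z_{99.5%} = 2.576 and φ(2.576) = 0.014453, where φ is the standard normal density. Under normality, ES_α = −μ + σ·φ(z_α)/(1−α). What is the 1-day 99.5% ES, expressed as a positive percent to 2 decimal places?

Tail multiplier: φ(z)/(1−α) = 0.014453 / 0.005 = 2.891.
ES = 0.65% × 2.891 = 1.879%.

1.88%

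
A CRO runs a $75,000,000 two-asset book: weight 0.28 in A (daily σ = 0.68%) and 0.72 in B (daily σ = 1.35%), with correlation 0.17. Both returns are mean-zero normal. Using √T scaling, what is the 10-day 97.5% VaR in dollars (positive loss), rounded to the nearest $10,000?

σ_p = √(0.28²·0.68² + 0.72²·1.35² + 2·0.17·0.28·0.72·0.68·1.35) = 1.022%.
σ_{10d} = 1.022% × √10 = 3.232%.
z(97.5%) = 1.960.
VaR = 1.960 × 3.232% = 6.335%; on $75,000,000 that is $4,751,250.

$4,750,000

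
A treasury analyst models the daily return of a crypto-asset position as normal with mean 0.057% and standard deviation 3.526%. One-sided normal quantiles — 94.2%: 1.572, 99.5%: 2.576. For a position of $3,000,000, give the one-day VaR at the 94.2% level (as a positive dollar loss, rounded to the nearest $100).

VaR = −μ + z·σ = −(0.057%) + 1.572 × 3.526% = 5.486%.
On $3,000,000: 0.05486 × $3,000,000 = $164,580.

$164,600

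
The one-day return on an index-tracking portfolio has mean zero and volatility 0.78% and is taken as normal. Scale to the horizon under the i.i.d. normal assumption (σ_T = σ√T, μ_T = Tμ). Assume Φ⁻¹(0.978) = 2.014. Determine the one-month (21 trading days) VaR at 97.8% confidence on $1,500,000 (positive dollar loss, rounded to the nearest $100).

σ_{21d} = 0.78% × √21 = 3.574%.
VaR = 2.014 × 3.574% = 7.198%.
On $1,500,000: 0.07198 × $1,500,000 = $107,970.

$108,000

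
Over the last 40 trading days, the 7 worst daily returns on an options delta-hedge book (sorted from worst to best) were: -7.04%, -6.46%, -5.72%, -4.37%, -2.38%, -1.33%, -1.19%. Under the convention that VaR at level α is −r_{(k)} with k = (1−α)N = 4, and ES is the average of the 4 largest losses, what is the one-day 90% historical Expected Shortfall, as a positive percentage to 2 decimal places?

5.90%

The 4 worst returns sum to -23.59%.
ES = −(-23.59%) / 4 = 5.8975% ≈ 5.90%.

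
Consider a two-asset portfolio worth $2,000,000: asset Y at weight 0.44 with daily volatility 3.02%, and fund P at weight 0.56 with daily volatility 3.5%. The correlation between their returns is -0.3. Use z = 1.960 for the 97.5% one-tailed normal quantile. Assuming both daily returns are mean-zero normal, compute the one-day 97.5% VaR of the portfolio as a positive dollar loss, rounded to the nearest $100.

$78,800

σ_p² = 0.44²·3.02² + 0.56²·3.5² + 2·-0.3·0.44·0.56·3.02·3.5 = 4.0446 (%²).
σ_p = √4.0446 = 2.011%.
VaR = 1.960 × 2.011% = 3.942%; on $2,000,000 that is $78,840.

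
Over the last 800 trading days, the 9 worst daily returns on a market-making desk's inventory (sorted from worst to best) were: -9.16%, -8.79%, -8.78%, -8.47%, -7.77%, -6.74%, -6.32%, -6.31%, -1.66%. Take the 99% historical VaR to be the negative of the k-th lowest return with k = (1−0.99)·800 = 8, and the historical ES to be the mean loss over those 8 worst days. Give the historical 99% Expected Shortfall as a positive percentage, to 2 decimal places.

7.79%

The 8 worst returns sum to -62.34%.
ES = −(-62.34%) / 8 = 7.7925% ≈ 7.79%.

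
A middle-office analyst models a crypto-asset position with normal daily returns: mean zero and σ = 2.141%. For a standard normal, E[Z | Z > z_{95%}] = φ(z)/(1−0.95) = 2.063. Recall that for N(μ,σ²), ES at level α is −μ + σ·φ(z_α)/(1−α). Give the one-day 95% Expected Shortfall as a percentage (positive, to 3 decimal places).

ES = 2.141% × 2.063 = 4.417%.

4.417%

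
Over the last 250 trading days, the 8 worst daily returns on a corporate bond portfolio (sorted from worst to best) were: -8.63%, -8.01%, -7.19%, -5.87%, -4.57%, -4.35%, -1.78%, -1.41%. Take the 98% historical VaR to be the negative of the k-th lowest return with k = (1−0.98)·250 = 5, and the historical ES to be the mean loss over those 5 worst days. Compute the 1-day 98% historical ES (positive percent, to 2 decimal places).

The 5 worst returns sum to -34.27%.
ES = −(-34.27%) / 5 = 6.854% ≈ 6.85%.

6.85%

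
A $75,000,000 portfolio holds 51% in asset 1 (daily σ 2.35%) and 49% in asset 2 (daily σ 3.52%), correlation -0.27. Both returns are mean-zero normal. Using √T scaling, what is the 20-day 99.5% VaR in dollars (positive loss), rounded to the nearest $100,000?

σ_p = √(0.51²·2.35² + 0.49²·3.52² + 2·-0.27·0.51·0.49·2.35·3.52) = 1.815%.
σ_{20d} = 1.815% × √20 = 8.117%.
z(99.5%) = 2.576.
VaR = 2.576 × 8.117% = 20.909%; on $75,000,000 that is $15,681,750.

$15,700,000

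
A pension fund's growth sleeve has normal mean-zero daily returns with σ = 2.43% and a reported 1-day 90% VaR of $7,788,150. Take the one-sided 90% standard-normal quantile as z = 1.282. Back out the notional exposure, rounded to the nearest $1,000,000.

VaR as a fraction of value: z·σ = 1.282 × 2.43% = 3.11526%.
Position = $7,788,150 / 0.0311526 = $250,000,000.

$250,000,000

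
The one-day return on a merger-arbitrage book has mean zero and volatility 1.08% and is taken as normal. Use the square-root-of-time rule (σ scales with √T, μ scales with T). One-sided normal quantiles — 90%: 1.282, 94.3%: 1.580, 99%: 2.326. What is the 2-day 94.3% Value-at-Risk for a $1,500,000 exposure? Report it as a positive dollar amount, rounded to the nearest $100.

σ_{2d} = 1.08% × √2 = 1.527%.
VaR = 1.580 × 1.527% = 2.413%.
On $1,500,000: 0.02413 × $1,500,000 = $36,195.

$36,200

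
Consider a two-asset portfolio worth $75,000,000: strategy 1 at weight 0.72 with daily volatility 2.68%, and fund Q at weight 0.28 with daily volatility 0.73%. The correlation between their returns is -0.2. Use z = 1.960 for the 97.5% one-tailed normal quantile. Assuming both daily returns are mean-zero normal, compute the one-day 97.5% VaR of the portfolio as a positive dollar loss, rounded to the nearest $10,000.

σ_p² = 0.72²·2.68² + 0.28²·0.73² + 2·-0.2·0.72·0.28·2.68·0.73 = 3.6074 (%²).
σ_p = √3.6074 = 1.899%.
VaR = 1.960 × 1.899% = 3.722%; on $75,000,000 that is $2,791,500.

$2,790,000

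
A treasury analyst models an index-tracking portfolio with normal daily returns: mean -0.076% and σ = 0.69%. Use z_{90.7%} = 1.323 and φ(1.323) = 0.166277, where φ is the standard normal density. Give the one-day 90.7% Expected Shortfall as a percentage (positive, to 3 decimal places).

1.310%

Tail multiplier: φ(z)/(1−α) = 0.166277 / 0.093 = 1.788.
ES = −(-0.076%) + 0.69% × 1.788 = 1.310%.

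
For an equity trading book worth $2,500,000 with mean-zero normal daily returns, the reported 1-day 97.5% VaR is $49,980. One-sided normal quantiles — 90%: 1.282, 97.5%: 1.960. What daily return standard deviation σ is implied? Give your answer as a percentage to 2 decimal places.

1.02%

VaR as a fraction: $49,980 / $2,500,000 = 1.999%.
σ = VaR / z = 1.999% / 1.960 = 1.020%.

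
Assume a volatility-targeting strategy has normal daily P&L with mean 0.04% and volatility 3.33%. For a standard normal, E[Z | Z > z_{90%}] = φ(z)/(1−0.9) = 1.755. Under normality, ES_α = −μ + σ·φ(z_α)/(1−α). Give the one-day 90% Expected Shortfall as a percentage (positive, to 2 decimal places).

ES = −(0.04%) + 3.33% × 1.755 = 5.804%.

5.80%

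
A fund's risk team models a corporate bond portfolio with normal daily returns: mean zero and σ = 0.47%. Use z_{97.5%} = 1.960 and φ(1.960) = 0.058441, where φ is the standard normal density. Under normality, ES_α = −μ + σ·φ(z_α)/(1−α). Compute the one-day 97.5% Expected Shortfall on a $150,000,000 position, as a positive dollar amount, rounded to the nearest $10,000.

$1,650,000

Tail multiplier: φ(z)/(1−α) = 0.058441 / 0.025 = 2.338.
ES = 0.47% × 2.338 = 1.099%.
On $150,000,000: 0.01099 × $150,000,000 = $1,648,500.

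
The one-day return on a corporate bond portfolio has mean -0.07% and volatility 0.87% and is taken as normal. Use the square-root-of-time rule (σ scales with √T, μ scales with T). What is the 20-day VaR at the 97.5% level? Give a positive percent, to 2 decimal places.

At 97.5%, z = 1.960.
σ_{20d} = 0.87% × √20 = 3.891%; μ_{20d} = 20 × -0.07% = -1.400%.
VaR = −(-1.400%) + 1.960 × 3.891% = 9.026%.

9.03%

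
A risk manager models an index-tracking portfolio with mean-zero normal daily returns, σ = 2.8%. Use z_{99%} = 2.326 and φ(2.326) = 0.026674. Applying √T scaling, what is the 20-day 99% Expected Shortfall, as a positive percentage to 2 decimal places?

σ_{20d} = 2.8% × √20 = 12.522%.
ES multiplier = φ(z)/(1−α) = 0.026674/0.01 = 2.667.
ES = 12.522% × 2.667 = 33.396%.

33.40%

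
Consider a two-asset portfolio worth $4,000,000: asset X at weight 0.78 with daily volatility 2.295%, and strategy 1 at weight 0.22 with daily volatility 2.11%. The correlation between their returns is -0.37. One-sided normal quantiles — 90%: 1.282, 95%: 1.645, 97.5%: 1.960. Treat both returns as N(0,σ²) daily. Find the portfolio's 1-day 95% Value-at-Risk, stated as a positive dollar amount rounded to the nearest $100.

$110,200

σ_p² = 0.78²·2.295² + 0.22²·2.11² + 2·-0.37·0.78·0.22·2.295·2.11 = 2.8050 (%²).
σ_p = √2.8050 = 1.675%.
VaR = 1.645 × 1.675% = 2.755%; on $4,000,000 that is $110,200.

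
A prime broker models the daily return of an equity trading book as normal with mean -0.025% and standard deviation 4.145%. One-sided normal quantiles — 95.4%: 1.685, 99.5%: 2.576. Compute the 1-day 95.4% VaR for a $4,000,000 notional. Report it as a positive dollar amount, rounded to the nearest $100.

VaR = −μ + z·σ = −(-0.025%) + 1.685 × 4.145% = 7.009%.
On $4,000,000: 0.07009 × $4,000,000 = $280,360.

$280,400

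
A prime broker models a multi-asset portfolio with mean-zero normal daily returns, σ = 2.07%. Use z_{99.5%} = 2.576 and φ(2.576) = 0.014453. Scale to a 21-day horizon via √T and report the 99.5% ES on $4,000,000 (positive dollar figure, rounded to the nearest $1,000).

σ_{21d} = 2.07% × √21 = 9.486%.
ES multiplier = φ(z)/(1−α) = 0.014453/0.005 = 2.891.
ES = 9.486% × 2.891 = 27.424%; on $4,000,000: $1,096,960.

$1,097,000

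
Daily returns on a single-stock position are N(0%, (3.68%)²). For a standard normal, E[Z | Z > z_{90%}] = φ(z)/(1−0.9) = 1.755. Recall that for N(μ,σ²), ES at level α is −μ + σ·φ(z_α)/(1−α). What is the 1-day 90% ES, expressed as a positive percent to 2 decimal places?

6.46%

ES = 3.68% × 1.755 = 6.458%.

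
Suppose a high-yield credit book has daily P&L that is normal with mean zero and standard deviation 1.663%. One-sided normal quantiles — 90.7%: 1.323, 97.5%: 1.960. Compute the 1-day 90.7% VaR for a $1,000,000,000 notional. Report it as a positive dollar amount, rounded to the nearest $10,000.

VaR = z·σ = 1.323 × 1.663% = 2.200%.
On $1,000,000,000: 0.02200 × $1,000,000,000 = $22,000,000.

$22,000,000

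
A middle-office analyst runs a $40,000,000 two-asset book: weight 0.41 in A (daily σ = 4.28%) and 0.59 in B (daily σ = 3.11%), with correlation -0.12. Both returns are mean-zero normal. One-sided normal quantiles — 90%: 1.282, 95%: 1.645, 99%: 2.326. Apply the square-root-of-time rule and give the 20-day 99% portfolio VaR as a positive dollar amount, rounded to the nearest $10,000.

$9,910,000

σ_p = √(0.41²·4.28² + 0.59²·3.11² + 2·-0.12·0.41·0.59·4.28·3.11) = 2.382%.
σ_{20d} = 2.382% × √20 = 10.653%.
VaR = 2.326 × 10.653% = 24.779%; on $40,000,000 that is $9,911,600.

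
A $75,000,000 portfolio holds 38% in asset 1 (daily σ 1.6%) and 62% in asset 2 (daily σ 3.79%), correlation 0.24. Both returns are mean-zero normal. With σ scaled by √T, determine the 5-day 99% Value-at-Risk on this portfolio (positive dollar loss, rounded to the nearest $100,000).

$10,000,000

σ_p = √(0.38²·1.6² + 0.62²·3.79² + 2·0.24·0.38·0.62·1.6·3.79) = 2.565%.
σ_{5d} = 2.565% × √5 = 5.736%.
z(99%) = 2.326.
VaR = 2.326 × 5.736% = 13.342%; on $75,000,000 that is $10,006,500.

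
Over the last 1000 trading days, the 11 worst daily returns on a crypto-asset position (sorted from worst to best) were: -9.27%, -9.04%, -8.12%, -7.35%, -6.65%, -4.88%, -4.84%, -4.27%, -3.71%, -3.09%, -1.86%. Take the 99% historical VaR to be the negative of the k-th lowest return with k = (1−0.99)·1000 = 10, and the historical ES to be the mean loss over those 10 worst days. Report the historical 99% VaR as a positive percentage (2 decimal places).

k = 10; the 10th lowest return is -3.09%, so VaR = 3.09%.

3.09%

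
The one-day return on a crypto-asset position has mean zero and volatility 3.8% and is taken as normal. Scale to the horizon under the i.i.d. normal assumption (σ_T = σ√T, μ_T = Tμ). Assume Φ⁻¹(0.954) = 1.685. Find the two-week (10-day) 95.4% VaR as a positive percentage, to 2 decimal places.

σ_{10d} = 3.8% × √10 = 12.017%.
VaR = 1.685 × 12.017% = 20.249%.

20.25%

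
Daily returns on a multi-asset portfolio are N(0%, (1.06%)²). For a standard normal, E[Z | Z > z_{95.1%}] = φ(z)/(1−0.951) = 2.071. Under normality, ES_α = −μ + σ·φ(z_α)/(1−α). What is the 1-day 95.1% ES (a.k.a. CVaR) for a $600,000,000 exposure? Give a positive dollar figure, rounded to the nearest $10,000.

$13,170,000

ES = 1.06% × 2.071 = 2.195%.
On $600,000,000: 0.02195 × $600,000,000 = $13,170,000.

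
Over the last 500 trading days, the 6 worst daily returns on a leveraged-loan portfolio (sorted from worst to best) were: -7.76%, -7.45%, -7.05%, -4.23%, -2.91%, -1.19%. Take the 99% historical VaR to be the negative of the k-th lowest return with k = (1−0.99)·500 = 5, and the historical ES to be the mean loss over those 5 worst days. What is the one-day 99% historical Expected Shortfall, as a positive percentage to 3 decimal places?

The 5 worst returns sum to -29.40%.
ES = −(-29.40%) / 5 = 5.88% ≈ 5.880%.

5.880%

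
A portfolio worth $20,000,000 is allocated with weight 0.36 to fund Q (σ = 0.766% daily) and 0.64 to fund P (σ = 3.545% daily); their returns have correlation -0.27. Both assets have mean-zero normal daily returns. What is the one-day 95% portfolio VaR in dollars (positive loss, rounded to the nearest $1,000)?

$727,000

σ_p² = 0.36²·0.766² + 0.64²·3.545² + 2·-0.27·0.36·0.64·0.766·3.545 = 4.8856 (%²).
σ_p = √4.8856 = 2.210%.
At 95%, z = 1.645.
VaR = 1.645 × 2.210% = 3.635%; on $20,000,000 that is $727,000.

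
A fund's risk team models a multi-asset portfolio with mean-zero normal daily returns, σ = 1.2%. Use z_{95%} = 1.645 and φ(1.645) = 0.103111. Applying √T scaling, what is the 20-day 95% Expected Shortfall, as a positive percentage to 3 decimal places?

11.067%

σ_{20d} = 1.2% × √20 = 5.367%.
ES multiplier = φ(z)/(1−α) = 0.103111/0.05 = 2.062.
ES = 5.367% × 2.062 = 11.067%.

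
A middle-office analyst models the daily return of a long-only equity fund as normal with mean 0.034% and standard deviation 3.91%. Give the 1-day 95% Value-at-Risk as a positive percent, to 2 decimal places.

At 95% one-sided, z = 1.645.
VaR = −μ + z·σ = −(0.034%) + 1.645 × 3.91% = 6.398%.

6.40%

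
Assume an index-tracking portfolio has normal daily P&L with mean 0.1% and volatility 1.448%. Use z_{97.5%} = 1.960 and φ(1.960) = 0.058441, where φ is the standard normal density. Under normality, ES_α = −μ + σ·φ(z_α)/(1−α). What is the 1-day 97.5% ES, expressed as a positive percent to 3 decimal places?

3.285%

Tail multiplier: φ(z)/(1−α) = 0.058441 / 0.025 = 2.338.
ES = −(0.1%) + 1.448% × 2.338 = 3.285%.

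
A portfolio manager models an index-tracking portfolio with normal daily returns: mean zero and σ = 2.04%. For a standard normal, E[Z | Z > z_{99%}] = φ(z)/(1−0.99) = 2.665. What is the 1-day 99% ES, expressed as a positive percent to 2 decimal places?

ES = 2.04% × 2.665 = 5.437%.

5.44%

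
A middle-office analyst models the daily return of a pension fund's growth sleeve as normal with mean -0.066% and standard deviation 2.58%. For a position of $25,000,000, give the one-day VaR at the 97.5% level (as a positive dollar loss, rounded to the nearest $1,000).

At 97.5% one-sided, z = 1.960.
VaR = −μ + z·σ = −(-0.066%) + 1.960 × 2.58% = 5.123%.
On $25,000,000: 0.05123 × $25,000,000 = $1,280,750.

$1,281,000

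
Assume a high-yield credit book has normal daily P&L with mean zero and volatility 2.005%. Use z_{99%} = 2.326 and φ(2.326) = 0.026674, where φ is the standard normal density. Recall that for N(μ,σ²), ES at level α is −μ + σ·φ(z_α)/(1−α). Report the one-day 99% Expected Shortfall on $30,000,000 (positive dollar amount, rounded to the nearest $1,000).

Tail multiplier: φ(z)/(1−α) = 0.026674 / 0.01 = 2.667.
ES = 2.005% × 2.667 = 5.347%.
On $30,000,000: 0.05347 × $30,000,000 = $1,604,100.

$1,604,000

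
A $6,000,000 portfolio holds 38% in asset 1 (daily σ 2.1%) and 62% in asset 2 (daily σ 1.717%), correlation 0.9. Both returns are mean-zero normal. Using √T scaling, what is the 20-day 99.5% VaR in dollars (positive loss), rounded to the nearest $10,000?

$1,260,000

σ_p = √(0.38²·2.1² + 0.62²·1.717² + 2·0.9·0.38·0.62·2.1·1.717) = 1.816%.
σ_{20d} = 1.816% × √20 = 8.121%.
z(99.5%) = 2.576.
VaR = 2.576 × 8.121% = 20.920%; on $6,000,000 that is $1,255,200.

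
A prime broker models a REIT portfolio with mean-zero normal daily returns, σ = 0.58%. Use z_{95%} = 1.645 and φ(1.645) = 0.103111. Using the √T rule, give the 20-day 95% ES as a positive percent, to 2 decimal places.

5.35%

σ_{20d} = 0.58% × √20 = 2.594%.
ES multiplier = φ(z)/(1−α) = 0.103111/0.05 = 2.062.
ES = 2.594% × 2.062 = 5.349%.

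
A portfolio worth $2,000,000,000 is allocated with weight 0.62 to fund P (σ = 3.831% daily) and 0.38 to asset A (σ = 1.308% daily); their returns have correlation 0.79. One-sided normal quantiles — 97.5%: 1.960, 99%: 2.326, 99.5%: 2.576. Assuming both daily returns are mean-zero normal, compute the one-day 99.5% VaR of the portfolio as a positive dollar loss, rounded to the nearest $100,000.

$143,500,000

σ_p² = 0.62²·3.831² + 0.38²·1.308² + 2·0.79·0.62·0.38·3.831·1.308 = 7.7540 (%²).
σ_p = √7.7540 = 2.785%.
VaR = 2.576 × 2.785% = 7.174%; on $2,000,000,000 that is $143,480,000.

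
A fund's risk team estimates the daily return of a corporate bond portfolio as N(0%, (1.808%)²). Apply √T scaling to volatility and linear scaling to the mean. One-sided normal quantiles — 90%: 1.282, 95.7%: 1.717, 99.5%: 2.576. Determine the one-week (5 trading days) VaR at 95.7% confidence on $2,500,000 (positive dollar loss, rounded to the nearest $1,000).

σ_{5d} = 1.808% × √5 = 4.043%.
VaR = 1.717 × 4.043% = 6.942%.
On $2,500,000: 0.06942 × $2,500,000 = $173,550.

$174,000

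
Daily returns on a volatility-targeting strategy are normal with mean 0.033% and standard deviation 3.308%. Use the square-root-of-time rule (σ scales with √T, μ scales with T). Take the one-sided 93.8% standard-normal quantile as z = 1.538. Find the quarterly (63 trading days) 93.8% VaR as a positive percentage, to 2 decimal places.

38.30%

σ_{63d} = 3.308% × √63 = 26.256%; μ_{63d} = 63 × 0.033% = 2.079%.
VaR = −(2.079%) + 1.538 × 26.256% = 38.303%.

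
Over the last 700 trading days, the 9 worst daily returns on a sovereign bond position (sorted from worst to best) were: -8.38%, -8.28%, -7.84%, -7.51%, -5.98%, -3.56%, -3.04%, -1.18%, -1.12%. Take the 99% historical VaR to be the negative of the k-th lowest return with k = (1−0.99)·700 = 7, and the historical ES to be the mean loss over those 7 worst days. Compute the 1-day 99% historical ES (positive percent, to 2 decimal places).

6.37%

The 7 worst returns sum to -44.59%.
ES = −(-44.59%) / 7 = 6.37%.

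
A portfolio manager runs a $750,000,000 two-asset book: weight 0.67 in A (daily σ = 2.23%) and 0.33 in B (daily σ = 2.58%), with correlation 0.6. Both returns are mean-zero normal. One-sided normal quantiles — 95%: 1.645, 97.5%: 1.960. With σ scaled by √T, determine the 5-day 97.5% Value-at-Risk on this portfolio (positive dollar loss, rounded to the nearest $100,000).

σ_p = √(0.67²·2.23² + 0.33²·2.58² + 2·0.6·0.67·0.33·2.23·2.58) = 2.117%.
σ_{5d} = 2.117% × √5 = 4.734%.
VaR = 1.960 × 4.734% = 9.279%; on $750,000,000 that is $69,592,500.

$69,600,000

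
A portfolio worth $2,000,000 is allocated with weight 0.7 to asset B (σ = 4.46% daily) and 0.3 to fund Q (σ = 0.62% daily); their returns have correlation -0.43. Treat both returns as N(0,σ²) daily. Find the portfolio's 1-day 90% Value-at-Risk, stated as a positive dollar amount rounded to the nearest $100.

σ_p² = 0.7²·4.46² + 0.3²·0.62² + 2·-0.43·0.7·0.3·4.46·0.62 = 9.2821 (%²).
σ_p = √9.2821 = 3.047%.
At 90%, z = 1.282.
VaR = 1.282 × 3.047% = 3.906%; on $2,000,000 that is $78,120.

$78,100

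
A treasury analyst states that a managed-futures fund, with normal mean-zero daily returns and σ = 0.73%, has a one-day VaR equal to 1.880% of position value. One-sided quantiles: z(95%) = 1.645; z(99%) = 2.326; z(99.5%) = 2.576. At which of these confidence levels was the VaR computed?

Implied z = VaR/σ = 1.880 / 0.73 = 2.575.
This matches z(99.5%) = 2.576.

99.5%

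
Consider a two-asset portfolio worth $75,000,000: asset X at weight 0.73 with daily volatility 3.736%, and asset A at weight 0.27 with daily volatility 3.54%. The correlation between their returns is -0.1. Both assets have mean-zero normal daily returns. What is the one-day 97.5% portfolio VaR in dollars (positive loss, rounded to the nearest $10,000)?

$4,110,000

σ_p² = 0.73²·3.736² + 0.27²·3.54² + 2·-0.1·0.73·0.27·3.736·3.54 = 7.8303 (%²).
σ_p = √7.8303 = 2.798%.
At 97.5%, z = 1.960.
VaR = 1.960 × 2.798% = 5.484%; on $75,000,000 that is $4,113,000.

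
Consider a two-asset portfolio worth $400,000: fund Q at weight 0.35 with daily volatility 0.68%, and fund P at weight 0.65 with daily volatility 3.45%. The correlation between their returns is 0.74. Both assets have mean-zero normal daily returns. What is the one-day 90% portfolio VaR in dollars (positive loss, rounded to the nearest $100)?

$12,400

σ_p² = 0.35²·0.68² + 0.65²·3.45² + 2·0.74·0.35·0.65·0.68·3.45 = 5.8753 (%²).
σ_p = √5.8753 = 2.424%.
At 90%, z = 1.282.
VaR = 1.282 × 2.424% = 3.108%; on $400,000 that is $12,432.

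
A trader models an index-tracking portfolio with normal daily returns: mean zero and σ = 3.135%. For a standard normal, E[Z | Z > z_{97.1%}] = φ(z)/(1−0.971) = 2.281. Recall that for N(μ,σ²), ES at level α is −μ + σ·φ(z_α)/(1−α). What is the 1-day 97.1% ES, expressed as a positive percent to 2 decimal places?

ES = 3.135% × 2.281 = 7.151%.

7.15%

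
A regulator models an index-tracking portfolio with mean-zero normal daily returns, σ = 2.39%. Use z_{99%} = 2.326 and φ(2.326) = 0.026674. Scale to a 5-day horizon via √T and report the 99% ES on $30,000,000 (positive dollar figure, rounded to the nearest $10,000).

σ_{5d} = 2.39% × √5 = 5.344%.
ES multiplier = φ(z)/(1−α) = 0.026674/0.01 = 2.667.
ES = 5.344% × 2.667 = 14.252%; on $30,000,000: $4,275,600.

$4,280,000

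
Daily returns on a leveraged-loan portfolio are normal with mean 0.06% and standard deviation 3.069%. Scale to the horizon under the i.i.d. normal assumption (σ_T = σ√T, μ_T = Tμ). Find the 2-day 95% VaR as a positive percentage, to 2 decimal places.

7.02%

At 95%, z = 1.645.
σ_{2d} = 3.069% × √2 = 4.340%; μ_{2d} = 2 × 0.06% = 0.120%.
VaR = −(0.120%) + 1.645 × 4.340% = 7.019%.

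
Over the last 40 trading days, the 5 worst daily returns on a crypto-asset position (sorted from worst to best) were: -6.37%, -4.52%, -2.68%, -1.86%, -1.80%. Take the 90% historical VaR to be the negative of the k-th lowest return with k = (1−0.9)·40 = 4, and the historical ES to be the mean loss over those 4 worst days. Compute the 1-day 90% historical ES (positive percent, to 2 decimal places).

3.86%

The 4 worst returns sum to -15.43%.
ES = −(-15.43%) / 4 = 3.8575% ≈ 3.86%.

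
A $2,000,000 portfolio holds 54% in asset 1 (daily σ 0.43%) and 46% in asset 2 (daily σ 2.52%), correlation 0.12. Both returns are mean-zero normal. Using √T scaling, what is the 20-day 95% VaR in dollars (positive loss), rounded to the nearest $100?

$177,900

σ_p = √(0.54²·0.43² + 0.46²·2.52² + 2·0.12·0.54·0.46·0.43·2.52) = 1.209%.
σ_{20d} = 1.209% × √20 = 5.407%.
z(95%) = 1.645.
VaR = 1.645 × 5.407% = 8.895%; on $2,000,000 that is $177,900.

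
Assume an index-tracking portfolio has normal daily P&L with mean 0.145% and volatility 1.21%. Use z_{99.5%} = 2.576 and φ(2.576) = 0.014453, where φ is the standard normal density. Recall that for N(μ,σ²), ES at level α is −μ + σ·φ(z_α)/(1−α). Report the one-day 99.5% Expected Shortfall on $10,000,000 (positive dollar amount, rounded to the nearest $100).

Tail multiplier: φ(z)/(1−α) = 0.014453 / 0.005 = 2.891.
ES = −(0.145%) + 1.21% × 2.891 = 3.353%.
On $10,000,000: 0.03353 × $10,000,000 = $335,300.

$335,300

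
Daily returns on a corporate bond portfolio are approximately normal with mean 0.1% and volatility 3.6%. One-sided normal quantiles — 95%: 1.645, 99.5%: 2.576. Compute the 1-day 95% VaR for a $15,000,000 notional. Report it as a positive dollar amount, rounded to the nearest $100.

VaR = −μ + z·σ = −(0.1%) + 1.645 × 3.6% = 5.822%.
On $15,000,000: 0.05822 × $15,000,000 = $873,300.

$873,300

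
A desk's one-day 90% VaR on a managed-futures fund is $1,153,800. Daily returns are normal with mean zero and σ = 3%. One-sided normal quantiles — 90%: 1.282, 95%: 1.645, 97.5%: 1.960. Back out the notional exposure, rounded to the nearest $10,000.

VaR as a fraction of value: z·σ = 1.282 × 3% = 3.846%.
Position = $1,153,800 / 0.03846 = $30,000,000.

$30,000,000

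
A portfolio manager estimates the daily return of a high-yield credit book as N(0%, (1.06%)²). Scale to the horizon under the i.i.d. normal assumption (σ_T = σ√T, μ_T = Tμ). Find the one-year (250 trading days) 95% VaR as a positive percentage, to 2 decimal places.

27.57%

At 95%, z = 1.645.
σ_{250d} = 1.06% × √250 = 16.760%.
VaR = 1.645 × 16.760% = 27.570%.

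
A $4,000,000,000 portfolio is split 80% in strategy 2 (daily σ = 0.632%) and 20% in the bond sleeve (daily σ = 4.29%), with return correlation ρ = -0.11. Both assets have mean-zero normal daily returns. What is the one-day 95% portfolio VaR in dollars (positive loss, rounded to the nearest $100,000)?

$62,300,000

σ_p² = 0.8²·0.632² + 0.2²·4.29² + 2·-0.11·0.8·0.2·0.632·4.29 = 0.8964 (%²).
σ_p = √0.8964 = 0.947%.
At 95%, z = 1.645.
VaR = 1.645 × 0.947% = 1.558%; on $4,000,000,000 that is $62,320,000.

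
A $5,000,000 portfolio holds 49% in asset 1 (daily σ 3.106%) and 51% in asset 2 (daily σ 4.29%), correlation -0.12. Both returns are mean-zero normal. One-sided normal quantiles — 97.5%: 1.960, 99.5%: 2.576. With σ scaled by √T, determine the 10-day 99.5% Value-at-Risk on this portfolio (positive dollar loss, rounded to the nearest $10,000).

$1,020,000

σ_p = √(0.49²·3.106² + 0.51²·4.29² + 2·-0.12·0.49·0.51·3.106·4.29) = 2.511%.
σ_{10d} = 2.511% × √10 = 7.940%.
VaR = 2.576 × 7.940% = 20.453%; on $5,000,000 that is $1,022,650.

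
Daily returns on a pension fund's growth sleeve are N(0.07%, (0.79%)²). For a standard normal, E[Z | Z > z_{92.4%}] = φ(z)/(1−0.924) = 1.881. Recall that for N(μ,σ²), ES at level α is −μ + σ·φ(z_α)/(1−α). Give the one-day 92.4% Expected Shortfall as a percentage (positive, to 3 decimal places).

1.416%

ES = −(0.07%) + 0.79% × 1.881 = 1.416%.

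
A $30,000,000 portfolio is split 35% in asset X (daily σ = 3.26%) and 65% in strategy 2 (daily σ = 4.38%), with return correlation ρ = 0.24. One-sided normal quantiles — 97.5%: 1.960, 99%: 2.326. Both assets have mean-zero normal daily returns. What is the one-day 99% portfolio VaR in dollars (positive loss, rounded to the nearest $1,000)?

σ_p² = 0.35²·3.26² + 0.65²·4.38² + 2·0.24·0.35·0.65·3.26·4.38 = 10.9665 (%²).
σ_p = √10.9665 = 3.312%.
VaR = 2.326 × 3.312% = 7.704%; on $30,000,000 that is $2,311,200.

$2,311,000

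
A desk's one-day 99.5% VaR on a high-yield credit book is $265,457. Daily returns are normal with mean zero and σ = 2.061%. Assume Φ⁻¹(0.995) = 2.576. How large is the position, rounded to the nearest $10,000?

VaR as a fraction of value: z·σ = 2.576 × 2.061% = 5.30914%.
Position = $265,457 / 0.0530914 = $5,000,004.

$5,000,000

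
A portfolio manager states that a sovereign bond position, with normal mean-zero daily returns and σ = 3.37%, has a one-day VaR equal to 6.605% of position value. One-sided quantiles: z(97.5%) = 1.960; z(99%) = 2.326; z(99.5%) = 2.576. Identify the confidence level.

97.5%

Implied z = VaR/σ = 6.605 / 3.37 = 1.960.
This matches z(97.5%) = 1.960.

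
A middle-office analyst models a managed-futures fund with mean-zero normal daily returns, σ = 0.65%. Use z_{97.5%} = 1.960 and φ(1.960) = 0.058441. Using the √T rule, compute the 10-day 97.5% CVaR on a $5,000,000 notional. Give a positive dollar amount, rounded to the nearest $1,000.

$240,000

σ_{10d} = 0.65% × √10 = 2.055%.
ES multiplier = φ(z)/(1−α) = 0.058441/0.025 = 2.338.
ES = 2.055% × 2.338 = 4.805%; on $5,000,000: $240,250.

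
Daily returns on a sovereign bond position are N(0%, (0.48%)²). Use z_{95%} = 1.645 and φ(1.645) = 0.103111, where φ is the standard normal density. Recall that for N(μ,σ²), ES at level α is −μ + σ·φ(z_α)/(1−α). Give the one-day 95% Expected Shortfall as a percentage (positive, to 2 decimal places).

Tail multiplier: φ(z)/(1−α) = 0.103111 / 0.05 = 2.062.
ES = 0.48% × 2.062 = 0.990%.

0.99%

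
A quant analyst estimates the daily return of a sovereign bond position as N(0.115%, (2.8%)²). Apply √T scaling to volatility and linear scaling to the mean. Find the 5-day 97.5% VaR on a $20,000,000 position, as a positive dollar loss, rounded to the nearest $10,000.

At 97.5%, z = 1.960.
σ_{5d} = 2.8% × √5 = 6.261%; μ_{5d} = 5 × 0.115% = 0.575%.
VaR = −(0.575%) + 1.960 × 6.261% = 11.697%.
On $20,000,000: 0.11697 × $20,000,000 = $2,339,400.

$2,340,000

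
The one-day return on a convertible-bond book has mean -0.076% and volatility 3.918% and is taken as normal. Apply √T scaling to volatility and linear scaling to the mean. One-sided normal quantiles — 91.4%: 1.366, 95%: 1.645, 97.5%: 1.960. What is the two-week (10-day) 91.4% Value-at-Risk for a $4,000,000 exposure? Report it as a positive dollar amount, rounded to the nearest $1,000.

σ_{10d} = 3.918% × √10 = 12.390%; μ_{10d} = 10 × -0.076% = -0.760%.
VaR = −(-0.760%) + 1.366 × 12.390% = 17.685%.
On $4,000,000: 0.17685 × $4,000,000 = $707,400.

$707,000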